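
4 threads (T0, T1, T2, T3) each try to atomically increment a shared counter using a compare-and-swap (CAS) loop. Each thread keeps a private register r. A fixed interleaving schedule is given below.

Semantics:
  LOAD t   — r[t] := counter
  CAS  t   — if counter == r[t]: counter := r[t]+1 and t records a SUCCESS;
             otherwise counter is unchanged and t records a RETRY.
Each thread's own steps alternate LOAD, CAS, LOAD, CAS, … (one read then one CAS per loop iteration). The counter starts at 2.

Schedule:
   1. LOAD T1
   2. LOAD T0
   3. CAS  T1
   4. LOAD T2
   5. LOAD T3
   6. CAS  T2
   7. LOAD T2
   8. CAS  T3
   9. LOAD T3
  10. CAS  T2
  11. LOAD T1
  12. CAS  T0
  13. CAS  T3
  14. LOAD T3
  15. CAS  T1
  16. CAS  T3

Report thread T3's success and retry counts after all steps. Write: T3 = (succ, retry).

[1] T1.load  rd  (counter 2, T1.r 2)
[2] T0.load  rd  (counter 2, T0.r 2)
[3] T1.cas  hit  (counter 3, T1.r 2)
[4] T2.load  rd  (counter 3, T2.r 3)
[5] T3.load  rd  (counter 3, T3.r 3)
[6] T2.cas  hit  (counter 4, T2.r 3)
[7] T2.load  rd  (counter 4, T2.r 4)
[8] T3.cas  miss  (counter 4, T3.r 3)
[9] T3.load  rd  (counter 4, T3.r 4)
[10] T2.cas  hit  (counter 5, T2.r 4)
[11] T1.load  rd  (counter 5, T1.r 5)
[12] T0.cas  miss  (counter 5, T0.r 2)
[13] T3.cas  miss  (counter 5, T3.r 4)
[14] T3.load  rd  (counter 5, T3.r 5)
[15] T1.cas  hit  (counter 6, T1.r 5)
[16] T3.cas  miss  (counter 6, T3.r 5)

T3 = (0, 3)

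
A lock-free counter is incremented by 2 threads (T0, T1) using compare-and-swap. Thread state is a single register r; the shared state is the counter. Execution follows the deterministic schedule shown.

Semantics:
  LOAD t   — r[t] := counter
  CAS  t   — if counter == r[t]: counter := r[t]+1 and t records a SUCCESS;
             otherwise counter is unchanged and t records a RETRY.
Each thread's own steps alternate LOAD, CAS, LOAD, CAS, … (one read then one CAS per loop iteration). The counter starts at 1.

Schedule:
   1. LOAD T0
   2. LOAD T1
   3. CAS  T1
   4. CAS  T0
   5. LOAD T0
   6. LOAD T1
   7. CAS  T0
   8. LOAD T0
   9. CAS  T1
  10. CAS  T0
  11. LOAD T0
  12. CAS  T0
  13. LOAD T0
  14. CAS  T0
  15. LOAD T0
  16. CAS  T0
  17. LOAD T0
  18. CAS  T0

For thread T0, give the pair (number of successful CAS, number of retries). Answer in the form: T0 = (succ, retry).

1. LOAD T0 → mem=1 r[T0]=1 [LOAD]
2. LOAD T1 → mem=1 r[T1]=1 [LOAD]
3. CAS T1 → mem=2 r[T1]=1 [OK]
4. CAS T0 → mem=2 r[T0]=1 [RETRY]
5. LOAD T0 → mem=2 r[T0]=2 [LOAD]
6. LOAD T1 → mem=2 r[T1]=2 [LOAD]
7. CAS T0 → mem=3 r[T0]=2 [OK]
8. LOAD T0 → mem=3 r[T0]=3 [LOAD]
9. CAS T1 → mem=3 r[T1]=2 [RETRY]
10. CAS T0 → mem=4 r[T0]=3 [OK]
11. LOAD T0 → mem=4 r[T0]=4 [LOAD]
12. CAS T0 → mem=5 r[T0]=4 [OK]
13. LOAD T0 → mem=5 r[T0]=5 [LOAD]
14. CAS T0 → mem=6 r[T0]=5 [OK]
15. LOAD T0 → mem=6 r[T0]=6 [LOAD]
16. CAS T0 → mem=7 r[T0]=6 [OK]
17. LOAD T0 → mem=7 r[T0]=7 [LOAD]
18. CAS T0 → mem=8 r[T0]=7 [OK]

T0 = (6, 1)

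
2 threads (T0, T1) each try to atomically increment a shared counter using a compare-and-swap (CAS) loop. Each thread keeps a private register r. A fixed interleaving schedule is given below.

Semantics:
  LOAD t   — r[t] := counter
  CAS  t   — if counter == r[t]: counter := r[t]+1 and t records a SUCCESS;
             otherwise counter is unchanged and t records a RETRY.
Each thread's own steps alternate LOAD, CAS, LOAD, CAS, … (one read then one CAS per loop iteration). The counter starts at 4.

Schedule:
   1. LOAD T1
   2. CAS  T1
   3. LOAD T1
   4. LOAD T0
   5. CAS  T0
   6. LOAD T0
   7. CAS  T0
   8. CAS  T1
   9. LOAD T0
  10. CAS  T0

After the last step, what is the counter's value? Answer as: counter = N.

[1] T1.load  rd  (counter 4, T1.r 4)
[2] T1.cas  hit  (counter 5, T1.r 4)
[3] T1.load  rd  (counter 5, T1.r 5)
[4] T0.load  rd  (counter 5, T0.r 5)
[5] T0.cas  hit  (counter 6, T0.r 5)
[6] T0.load  rd  (counter 6, T0.r 6)
[7] T0.cas  hit  (counter 7, T0.r 6)
[8] T1.cas  miss  (counter 7, T1.r 5)
[9] T0.load  rd  (counter 7, T0.r 7)
[10] T0.cas  hit  (counter 8, T0.r 7)

counter = 8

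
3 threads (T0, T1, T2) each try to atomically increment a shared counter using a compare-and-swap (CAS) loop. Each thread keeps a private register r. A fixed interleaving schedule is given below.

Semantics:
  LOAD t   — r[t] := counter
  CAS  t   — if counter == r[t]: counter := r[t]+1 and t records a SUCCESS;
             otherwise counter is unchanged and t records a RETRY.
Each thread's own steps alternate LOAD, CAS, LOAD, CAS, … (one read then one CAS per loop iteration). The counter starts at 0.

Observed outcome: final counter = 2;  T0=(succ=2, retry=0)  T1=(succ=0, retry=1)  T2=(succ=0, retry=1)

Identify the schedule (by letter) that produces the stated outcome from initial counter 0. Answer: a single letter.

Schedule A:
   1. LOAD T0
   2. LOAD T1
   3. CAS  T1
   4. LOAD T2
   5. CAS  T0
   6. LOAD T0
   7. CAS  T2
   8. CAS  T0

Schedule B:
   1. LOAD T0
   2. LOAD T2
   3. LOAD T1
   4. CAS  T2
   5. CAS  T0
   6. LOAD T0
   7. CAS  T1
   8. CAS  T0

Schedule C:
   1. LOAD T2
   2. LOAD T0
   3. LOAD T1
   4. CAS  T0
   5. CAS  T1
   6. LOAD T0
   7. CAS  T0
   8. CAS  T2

C

Tracing schedule C:
   1) LOAD T2:  M=0  r_T2=0
   2) LOAD T0:  M=0  r_T0=0
   3) LOAD T1:  M=0  r_T1=0
   4) CAS  T0:  M=1  r_T0=0 ✓
   5) CAS  T1:  M=1  r_T1=0 ✗
   6) LOAD T0:  M=1  r_T0=1
   7) CAS  T0:  M=2  r_T0=1 ✓
   8) CAS  T2:  M=2  r_T2=0 ✗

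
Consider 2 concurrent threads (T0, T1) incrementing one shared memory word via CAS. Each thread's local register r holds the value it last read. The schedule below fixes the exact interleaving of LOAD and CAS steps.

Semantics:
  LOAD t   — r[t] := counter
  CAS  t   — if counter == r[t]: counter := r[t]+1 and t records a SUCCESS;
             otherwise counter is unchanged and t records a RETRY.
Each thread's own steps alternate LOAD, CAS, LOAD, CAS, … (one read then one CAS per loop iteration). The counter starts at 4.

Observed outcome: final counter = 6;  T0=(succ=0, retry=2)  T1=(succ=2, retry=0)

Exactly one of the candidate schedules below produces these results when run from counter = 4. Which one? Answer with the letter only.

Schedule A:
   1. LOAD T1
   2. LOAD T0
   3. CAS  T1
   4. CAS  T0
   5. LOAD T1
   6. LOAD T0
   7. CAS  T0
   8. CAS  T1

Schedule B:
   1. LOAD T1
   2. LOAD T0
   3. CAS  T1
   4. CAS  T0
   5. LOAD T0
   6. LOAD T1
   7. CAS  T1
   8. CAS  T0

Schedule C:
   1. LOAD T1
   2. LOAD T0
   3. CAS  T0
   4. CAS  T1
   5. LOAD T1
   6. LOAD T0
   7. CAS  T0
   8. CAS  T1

Run B:
step 1: T1 LOAD ⇒ load; ctr=4 reg=4
step 2: T0 LOAD ⇒ load; ctr=4 reg=4
step 3: T1 CAS ⇒ ok; ctr=5 reg=4
step 4: T0 CAS ⇒ retry; ctr=5 reg=4
step 5: T0 LOAD ⇒ load; ctr=5 reg=5
step 6: T1 LOAD ⇒ load; ctr=5 reg=5
step 7: T1 CAS ⇒ ok; ctr=6 reg=5
step 8: T0 CAS ⇒ retry; ctr=6 reg=5

B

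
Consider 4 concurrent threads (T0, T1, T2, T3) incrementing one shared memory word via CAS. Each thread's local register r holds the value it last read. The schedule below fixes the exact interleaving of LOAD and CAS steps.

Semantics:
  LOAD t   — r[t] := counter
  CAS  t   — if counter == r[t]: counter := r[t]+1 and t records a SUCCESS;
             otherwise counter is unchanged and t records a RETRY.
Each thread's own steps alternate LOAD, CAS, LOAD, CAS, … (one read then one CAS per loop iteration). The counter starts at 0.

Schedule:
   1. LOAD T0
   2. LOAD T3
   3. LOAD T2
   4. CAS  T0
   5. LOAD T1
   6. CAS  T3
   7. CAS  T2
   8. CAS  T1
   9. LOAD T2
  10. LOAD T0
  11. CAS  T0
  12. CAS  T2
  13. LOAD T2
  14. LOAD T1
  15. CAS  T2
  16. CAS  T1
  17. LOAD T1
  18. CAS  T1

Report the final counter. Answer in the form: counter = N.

T0 LOAD — after: cnt=0, r=0 — load
T3 LOAD — after: cnt=0, r=0 — load
T2 LOAD — after: cnt=0, r=0 — load
T0 CAS — after: cnt=1, r=0 — ok
T1 LOAD — after: cnt=1, r=1 — load
T3 CAS — after: cnt=1, r=0 — retry
T2 CAS — after: cnt=1, r=0 — retry
T1 CAS — after: cnt=2, r=1 — ok
T2 LOAD — after: cnt=2, r=2 — load
T0 LOAD — after: cnt=2, r=2 — load
T0 CAS — after: cnt=3, r=2 — ok
T2 CAS — after: cnt=3, r=2 — retry
T2 LOAD — after: cnt=3, r=3 — load
T1 LOAD — after: cnt=3, r=3 — load
T2 CAS — after: cnt=4, r=3 — ok
T1 CAS — after: cnt=4, r=3 — retry
T1 LOAD — after: cnt=4, r=4 — load
T1 CAS — after: cnt=5, r=4 — ok

counter = 5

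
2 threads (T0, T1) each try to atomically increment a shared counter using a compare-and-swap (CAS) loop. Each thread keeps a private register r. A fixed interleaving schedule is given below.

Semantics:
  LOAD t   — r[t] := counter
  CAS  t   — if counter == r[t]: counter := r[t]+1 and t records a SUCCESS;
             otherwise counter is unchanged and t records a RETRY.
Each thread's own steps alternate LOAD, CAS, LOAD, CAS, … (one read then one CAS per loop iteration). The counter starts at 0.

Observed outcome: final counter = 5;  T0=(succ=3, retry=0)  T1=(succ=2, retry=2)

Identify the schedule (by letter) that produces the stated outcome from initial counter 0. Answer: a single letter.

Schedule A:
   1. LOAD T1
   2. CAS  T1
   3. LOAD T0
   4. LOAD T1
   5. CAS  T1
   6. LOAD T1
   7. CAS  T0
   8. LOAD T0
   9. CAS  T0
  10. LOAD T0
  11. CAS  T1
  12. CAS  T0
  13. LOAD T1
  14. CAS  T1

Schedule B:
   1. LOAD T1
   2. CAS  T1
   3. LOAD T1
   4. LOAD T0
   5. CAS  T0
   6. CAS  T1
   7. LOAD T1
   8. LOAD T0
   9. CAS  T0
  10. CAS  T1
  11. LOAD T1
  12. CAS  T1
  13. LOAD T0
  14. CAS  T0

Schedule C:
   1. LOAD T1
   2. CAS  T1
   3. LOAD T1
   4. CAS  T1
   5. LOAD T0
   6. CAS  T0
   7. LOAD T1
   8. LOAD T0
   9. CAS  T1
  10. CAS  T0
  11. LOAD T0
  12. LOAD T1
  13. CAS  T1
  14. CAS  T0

Tracing schedule B:
1. LOAD T1 → mem=0 r[T1]=0 [LOAD]
2. CAS T1 → mem=1 r[T1]=0 [OK]
3. LOAD T1 → mem=1 r[T1]=1 [LOAD]
4. LOAD T0 → mem=1 r[T0]=1 [LOAD]
5. CAS T0 → mem=2 r[T0]=1 [OK]
6. CAS T1 → mem=2 r[T1]=1 [RETRY]
7. LOAD T1 → mem=2 r[T1]=2 [LOAD]
8. LOAD T0 → mem=2 r[T0]=2 [LOAD]
9. CAS T0 → mem=3 r[T0]=2 [OK]
10. CAS T1 → mem=3 r[T1]=2 [RETRY]
11. LOAD T1 → mem=3 r[T1]=3 [LOAD]
12. CAS T1 → mem=4 r[T1]=3 [OK]
13. LOAD T0 → mem=4 r[T0]=4 [LOAD]
14. CAS T0 → mem=5 r[T0]=4 [OK]

B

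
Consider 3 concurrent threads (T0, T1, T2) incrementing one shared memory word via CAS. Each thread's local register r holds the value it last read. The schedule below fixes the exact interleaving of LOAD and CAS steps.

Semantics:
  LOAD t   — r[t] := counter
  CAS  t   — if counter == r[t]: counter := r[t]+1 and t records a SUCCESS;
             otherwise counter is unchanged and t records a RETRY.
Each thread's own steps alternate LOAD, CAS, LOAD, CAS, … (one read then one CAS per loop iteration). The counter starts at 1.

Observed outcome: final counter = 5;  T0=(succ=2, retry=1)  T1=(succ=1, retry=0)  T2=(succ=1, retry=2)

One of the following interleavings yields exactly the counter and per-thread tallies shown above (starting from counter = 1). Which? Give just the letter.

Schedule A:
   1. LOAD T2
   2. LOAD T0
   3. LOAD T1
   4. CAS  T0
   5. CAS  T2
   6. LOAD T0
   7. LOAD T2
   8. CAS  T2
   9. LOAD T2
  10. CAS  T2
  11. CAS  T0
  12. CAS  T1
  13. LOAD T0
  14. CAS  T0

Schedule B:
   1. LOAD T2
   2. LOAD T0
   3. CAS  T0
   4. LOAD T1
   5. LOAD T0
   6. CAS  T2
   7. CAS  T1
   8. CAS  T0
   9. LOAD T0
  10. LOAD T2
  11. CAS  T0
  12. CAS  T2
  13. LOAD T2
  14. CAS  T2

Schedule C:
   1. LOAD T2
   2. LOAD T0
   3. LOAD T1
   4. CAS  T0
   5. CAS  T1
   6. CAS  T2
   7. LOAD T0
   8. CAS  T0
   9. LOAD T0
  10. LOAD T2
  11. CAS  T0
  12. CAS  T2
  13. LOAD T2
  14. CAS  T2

B

Tracing schedule B:
step 1: T2 LOAD ⇒ load; ctr=1 reg=1
step 2: T0 LOAD ⇒ load; ctr=1 reg=1
step 3: T0 CAS ⇒ ok; ctr=2 reg=1
step 4: T1 LOAD ⇒ load; ctr=2 reg=2
step 5: T0 LOAD ⇒ load; ctr=2 reg=2
step 6: T2 CAS ⇒ retry; ctr=2 reg=1
step 7: T1 CAS ⇒ ok; ctr=3 reg=2
step 8: T0 CAS ⇒ retry; ctr=3 reg=2
step 9: T0 LOAD ⇒ load; ctr=3 reg=3
step 10: T2 LOAD ⇒ load; ctr=3 reg=3
step 11: T0 CAS ⇒ ok; ctr=4 reg=3
step 12: T2 CAS ⇒ retry; ctr=4 reg=3
step 13: T2 LOAD ⇒ load; ctr=4 reg=4
step 14: T2 CAS ⇒ ok; ctr=5 reg=4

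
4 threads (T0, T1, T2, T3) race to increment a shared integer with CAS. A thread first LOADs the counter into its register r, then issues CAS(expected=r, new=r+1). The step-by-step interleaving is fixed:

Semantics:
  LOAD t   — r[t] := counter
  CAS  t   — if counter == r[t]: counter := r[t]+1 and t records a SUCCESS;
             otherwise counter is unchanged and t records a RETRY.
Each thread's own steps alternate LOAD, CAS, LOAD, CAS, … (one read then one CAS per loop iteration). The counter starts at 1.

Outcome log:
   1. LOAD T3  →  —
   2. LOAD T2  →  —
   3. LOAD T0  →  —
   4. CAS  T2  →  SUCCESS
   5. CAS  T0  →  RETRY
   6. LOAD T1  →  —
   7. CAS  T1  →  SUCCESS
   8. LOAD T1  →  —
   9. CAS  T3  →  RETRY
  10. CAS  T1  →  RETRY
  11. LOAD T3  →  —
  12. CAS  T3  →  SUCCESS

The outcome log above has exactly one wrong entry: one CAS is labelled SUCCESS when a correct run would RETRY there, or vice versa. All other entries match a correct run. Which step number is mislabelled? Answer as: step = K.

step = 10

Reference trace:
step 1: T3 LOAD ⇒ load; ctr=1 reg=1
step 2: T2 LOAD ⇒ load; ctr=1 reg=1
step 3: T0 LOAD ⇒ load; ctr=1 reg=1
step 4: T2 CAS ⇒ ok; ctr=2 reg=1
step 5: T0 CAS ⇒ retry; ctr=2 reg=1
step 6: T1 LOAD ⇒ load; ctr=2 reg=2
step 7: T1 CAS ⇒ ok; ctr=3 reg=2
step 8: T1 LOAD ⇒ load; ctr=3 reg=3
step 9: T3 CAS ⇒ retry; ctr=3 reg=1
step 10: T1 CAS ⇒ ok; ctr=4 reg=3
step 11: T3 LOAD ⇒ load; ctr=4 reg=4
step 12: T3 CAS ⇒ ok; ctr=5 reg=4
Log disagrees first at step 10.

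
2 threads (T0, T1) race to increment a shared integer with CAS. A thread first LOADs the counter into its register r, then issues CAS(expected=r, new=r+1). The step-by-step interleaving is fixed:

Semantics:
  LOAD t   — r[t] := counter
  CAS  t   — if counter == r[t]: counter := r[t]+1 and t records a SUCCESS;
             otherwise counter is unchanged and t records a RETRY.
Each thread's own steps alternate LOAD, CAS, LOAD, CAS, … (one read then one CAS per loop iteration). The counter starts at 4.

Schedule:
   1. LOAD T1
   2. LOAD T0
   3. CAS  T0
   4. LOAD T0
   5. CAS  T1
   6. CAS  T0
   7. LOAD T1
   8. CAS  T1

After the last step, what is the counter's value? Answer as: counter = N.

#1 T1 reads 4
#2 T0 reads 4
#3 T0 CAS(4→5) writes; counter now 5
#4 T0 reads 5
#5 T1 CAS(4→5) fails; counter now 5
#6 T0 CAS(5→6) writes; counter now 6
#7 T1 reads 6
#8 T1 CAS(6→7) writes; counter now 7

counter = 7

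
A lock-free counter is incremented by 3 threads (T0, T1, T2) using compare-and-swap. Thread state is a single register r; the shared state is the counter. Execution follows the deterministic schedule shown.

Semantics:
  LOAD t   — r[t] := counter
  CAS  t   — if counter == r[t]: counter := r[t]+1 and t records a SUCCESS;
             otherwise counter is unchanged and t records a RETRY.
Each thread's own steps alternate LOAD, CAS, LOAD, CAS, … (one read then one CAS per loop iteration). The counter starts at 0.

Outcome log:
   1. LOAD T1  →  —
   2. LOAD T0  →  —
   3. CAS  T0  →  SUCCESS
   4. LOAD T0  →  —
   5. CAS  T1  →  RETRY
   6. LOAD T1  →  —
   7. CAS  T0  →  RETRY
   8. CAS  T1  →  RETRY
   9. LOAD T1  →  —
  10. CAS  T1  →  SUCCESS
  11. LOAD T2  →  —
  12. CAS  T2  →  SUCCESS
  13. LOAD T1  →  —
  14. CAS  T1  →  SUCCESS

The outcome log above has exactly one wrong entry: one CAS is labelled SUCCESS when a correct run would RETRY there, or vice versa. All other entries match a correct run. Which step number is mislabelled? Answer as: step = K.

Re-executing:
#1 T1 reads 0
#2 T0 reads 0
#3 T0 CAS(0→1) writes; counter now 1
#4 T0 reads 1
#5 T1 CAS(0→1) fails; counter now 1
#6 T1 reads 1
#7 T0 CAS(1→2) writes; counter now 2
#8 T1 CAS(1→2) fails; counter now 2
#9 T1 reads 2
#10 T1 CAS(2→3) writes; counter now 3
#11 T2 reads 3
#12 T2 CAS(3→4) writes; counter now 4
#13 T1 reads 4
#14 T1 CAS(4→5) writes; counter now 5
Log disagrees first at step 7.

step = 7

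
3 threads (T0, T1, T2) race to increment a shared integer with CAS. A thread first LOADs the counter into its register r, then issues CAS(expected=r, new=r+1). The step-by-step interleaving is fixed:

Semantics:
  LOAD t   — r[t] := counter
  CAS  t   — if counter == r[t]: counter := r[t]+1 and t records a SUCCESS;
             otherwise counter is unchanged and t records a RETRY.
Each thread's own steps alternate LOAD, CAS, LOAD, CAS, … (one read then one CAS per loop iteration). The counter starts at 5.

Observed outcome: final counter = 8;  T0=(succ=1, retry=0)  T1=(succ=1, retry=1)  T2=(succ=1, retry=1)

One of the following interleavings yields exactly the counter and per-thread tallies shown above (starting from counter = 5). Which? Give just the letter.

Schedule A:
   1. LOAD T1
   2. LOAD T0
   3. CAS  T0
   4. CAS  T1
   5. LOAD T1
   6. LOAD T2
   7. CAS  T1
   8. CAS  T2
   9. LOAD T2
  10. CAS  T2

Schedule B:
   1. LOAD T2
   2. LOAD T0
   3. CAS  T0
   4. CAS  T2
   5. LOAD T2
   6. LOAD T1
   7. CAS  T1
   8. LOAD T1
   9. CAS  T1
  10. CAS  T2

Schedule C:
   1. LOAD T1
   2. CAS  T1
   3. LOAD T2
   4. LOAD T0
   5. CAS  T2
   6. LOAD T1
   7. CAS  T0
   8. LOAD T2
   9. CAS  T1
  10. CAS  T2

Run A:
step 1: T1 LOAD ⇒ load; ctr=5 reg=5
step 2: T0 LOAD ⇒ load; ctr=5 reg=5
step 3: T0 CAS ⇒ ok; ctr=6 reg=5
step 4: T1 CAS ⇒ retry; ctr=6 reg=5
step 5: T1 LOAD ⇒ load; ctr=6 reg=6
step 6: T2 LOAD ⇒ load; ctr=6 reg=6
step 7: T1 CAS ⇒ ok; ctr=7 reg=6
step 8: T2 CAS ⇒ retry; ctr=7 reg=6
step 9: T2 LOAD ⇒ load; ctr=7 reg=7
step 10: T2 CAS ⇒ ok; ctr=8 reg=7

A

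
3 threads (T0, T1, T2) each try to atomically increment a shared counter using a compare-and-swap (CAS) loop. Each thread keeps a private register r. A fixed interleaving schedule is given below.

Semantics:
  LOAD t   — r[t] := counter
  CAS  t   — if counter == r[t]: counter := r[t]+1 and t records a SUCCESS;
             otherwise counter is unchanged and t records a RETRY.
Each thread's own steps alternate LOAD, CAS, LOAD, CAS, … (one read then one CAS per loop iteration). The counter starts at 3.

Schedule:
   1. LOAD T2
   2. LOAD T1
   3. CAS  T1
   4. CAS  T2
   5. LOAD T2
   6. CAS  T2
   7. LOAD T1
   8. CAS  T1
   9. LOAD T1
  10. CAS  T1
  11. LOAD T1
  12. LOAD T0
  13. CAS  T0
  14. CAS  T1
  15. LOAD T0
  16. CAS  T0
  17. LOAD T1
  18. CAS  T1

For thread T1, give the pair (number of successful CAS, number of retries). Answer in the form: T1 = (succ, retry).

step 1: T2 LOAD ⇒ load; ctr=3 reg=3
step 2: T1 LOAD ⇒ load; ctr=3 reg=3
step 3: T1 CAS ⇒ ok; ctr=4 reg=3
step 4: T2 CAS ⇒ retry; ctr=4 reg=3
step 5: T2 LOAD ⇒ load; ctr=4 reg=4
step 6: T2 CAS ⇒ ok; ctr=5 reg=4
step 7: T1 LOAD ⇒ load; ctr=5 reg=5
step 8: T1 CAS ⇒ ok; ctr=6 reg=5
step 9: T1 LOAD ⇒ load; ctr=6 reg=6
step 10: T1 CAS ⇒ ok; ctr=7 reg=6
step 11: T1 LOAD ⇒ load; ctr=7 reg=7
step 12: T0 LOAD ⇒ load; ctr=7 reg=7
step 13: T0 CAS ⇒ ok; ctr=8 reg=7
step 14: T1 CAS ⇒ retry; ctr=8 reg=7
step 15: T0 LOAD ⇒ load; ctr=8 reg=8
step 16: T0 CAS ⇒ ok; ctr=9 reg=8
step 17: T1 LOAD ⇒ load; ctr=9 reg=9
step 18: T1 CAS ⇒ ok; ctr=10 reg=9

T1 = (4, 1)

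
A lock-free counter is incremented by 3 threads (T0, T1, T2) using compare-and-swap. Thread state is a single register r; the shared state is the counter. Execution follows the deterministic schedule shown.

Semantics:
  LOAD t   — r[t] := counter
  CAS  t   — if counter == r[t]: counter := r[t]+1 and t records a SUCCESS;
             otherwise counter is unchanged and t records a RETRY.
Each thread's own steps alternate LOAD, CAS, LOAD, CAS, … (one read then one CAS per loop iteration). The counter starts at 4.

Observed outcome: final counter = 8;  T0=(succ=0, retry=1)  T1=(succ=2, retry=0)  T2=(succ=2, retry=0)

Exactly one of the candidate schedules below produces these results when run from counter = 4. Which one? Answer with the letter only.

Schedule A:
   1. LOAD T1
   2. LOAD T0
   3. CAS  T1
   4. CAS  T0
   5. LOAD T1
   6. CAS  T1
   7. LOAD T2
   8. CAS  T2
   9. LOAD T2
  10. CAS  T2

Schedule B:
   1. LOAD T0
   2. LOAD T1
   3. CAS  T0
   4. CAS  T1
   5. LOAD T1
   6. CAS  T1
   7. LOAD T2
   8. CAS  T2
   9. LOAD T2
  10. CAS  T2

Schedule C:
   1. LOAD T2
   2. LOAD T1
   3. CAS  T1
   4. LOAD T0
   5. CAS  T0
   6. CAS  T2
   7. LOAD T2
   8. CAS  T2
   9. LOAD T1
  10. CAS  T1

A

Tracing schedule A:
[1] T1.load  rd  (counter 4, T1.r 4)
[2] T0.load  rd  (counter 4, T0.r 4)
[3] T1.cas  hit  (counter 5, T1.r 4)
[4] T0.cas  miss  (counter 5, T0.r 4)
[5] T1.load  rd  (counter 5, T1.r 5)
[6] T1.cas  hit  (counter 6, T1.r 5)
[7] T2.load  rd  (counter 6, T2.r 6)
[8] T2.cas  hit  (counter 7, T2.r 6)
[9] T2.load  rd  (counter 7, T2.r 7)
[10] T2.cas  hit  (counter 8, T2.r 7)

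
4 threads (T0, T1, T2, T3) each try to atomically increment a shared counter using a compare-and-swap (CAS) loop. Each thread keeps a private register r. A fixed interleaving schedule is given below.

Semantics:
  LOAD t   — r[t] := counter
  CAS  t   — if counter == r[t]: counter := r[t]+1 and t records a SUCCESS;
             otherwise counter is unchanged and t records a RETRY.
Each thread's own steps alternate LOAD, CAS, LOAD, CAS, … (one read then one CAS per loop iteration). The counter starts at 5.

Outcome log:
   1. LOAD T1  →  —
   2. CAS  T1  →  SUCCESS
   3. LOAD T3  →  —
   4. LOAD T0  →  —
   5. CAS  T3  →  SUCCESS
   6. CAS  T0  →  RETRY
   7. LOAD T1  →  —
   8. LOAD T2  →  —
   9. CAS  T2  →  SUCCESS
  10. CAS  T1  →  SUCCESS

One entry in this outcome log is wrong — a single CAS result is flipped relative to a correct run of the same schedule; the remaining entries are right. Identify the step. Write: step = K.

step = 10

Re-executing:
   1) LOAD T1:  M=5  r_T1=5
   2) CAS  T1:  M=6  r_T1=5 ✓
   3) LOAD T3:  M=6  r_T3=6
   4) LOAD T0:  M=6  r_T0=6
   5) CAS  T3:  M=7  r_T3=6 ✓
   6) CAS  T0:  M=7  r_T0=6 ✗
   7) LOAD T1:  M=7  r_T1=7
   8) LOAD T2:  M=7  r_T2=7
   9) CAS  T2:  M=8  r_T2=7 ✓
  10) CAS  T1:  M=8  r_T1=7 ✗
Mismatch at 10.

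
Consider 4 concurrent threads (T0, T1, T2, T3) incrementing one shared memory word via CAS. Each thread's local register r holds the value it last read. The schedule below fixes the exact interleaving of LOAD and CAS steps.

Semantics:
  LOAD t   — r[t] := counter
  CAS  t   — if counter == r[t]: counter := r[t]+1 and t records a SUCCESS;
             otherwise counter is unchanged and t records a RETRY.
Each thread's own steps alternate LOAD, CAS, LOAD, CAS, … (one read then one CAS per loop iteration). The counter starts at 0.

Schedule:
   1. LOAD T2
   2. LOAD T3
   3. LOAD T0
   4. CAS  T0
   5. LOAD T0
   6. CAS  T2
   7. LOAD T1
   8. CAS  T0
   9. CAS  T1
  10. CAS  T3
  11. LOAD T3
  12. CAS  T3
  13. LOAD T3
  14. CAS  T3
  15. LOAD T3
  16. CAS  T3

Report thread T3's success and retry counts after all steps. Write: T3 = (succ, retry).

T3 = (3, 1)

step 1: T2 LOAD ⇒ load; ctr=0 reg=0
step 2: T3 LOAD ⇒ load; ctr=0 reg=0
step 3: T0 LOAD ⇒ load; ctr=0 reg=0
step 4: T0 CAS ⇒ ok; ctr=1 reg=0
step 5: T0 LOAD ⇒ load; ctr=1 reg=1
step 6: T2 CAS ⇒ retry; ctr=1 reg=0
step 7: T1 LOAD ⇒ load; ctr=1 reg=1
step 8: T0 CAS ⇒ ok; ctr=2 reg=1
step 9: T1 CAS ⇒ retry; ctr=2 reg=1
step 10: T3 CAS ⇒ retry; ctr=2 reg=0
step 11: T3 LOAD ⇒ load; ctr=2 reg=2
step 12: T3 CAS ⇒ ok; ctr=3 reg=2
step 13: T3 LOAD ⇒ load; ctr=3 reg=3
step 14: T3 CAS ⇒ ok; ctr=4 reg=3
step 15: T3 LOAD ⇒ load; ctr=4 reg=4
step 16: T3 CAS ⇒ ok; ctr=5 reg=4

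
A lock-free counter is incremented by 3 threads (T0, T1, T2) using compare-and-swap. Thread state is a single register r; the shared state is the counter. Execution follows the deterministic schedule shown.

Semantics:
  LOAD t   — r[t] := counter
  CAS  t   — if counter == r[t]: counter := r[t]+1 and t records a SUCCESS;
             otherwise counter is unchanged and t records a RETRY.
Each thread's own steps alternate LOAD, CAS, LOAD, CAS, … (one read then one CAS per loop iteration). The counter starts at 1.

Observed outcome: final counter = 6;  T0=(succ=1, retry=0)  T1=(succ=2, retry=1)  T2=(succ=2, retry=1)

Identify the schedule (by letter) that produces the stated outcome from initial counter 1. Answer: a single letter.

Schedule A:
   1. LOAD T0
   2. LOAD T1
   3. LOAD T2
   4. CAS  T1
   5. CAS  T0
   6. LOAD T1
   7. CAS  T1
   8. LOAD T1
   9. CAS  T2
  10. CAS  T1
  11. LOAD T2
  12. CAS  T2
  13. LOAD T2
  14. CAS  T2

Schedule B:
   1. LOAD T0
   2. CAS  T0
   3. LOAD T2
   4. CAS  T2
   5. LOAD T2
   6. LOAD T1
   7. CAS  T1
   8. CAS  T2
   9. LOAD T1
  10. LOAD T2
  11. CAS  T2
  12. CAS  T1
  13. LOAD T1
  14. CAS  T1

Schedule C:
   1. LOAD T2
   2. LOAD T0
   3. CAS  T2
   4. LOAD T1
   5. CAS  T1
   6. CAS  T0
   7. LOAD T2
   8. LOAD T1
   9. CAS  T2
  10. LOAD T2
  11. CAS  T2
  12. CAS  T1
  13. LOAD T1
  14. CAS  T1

Simulating candidate B:
   1) LOAD T0:  M=1  r_T0=1
   2) CAS  T0:  M=2  r_T0=1 ✓
   3) LOAD T2:  M=2  r_T2=2
   4) CAS  T2:  M=3  r_T2=2 ✓
   5) LOAD T2:  M=3  r_T2=3
   6) LOAD T1:  M=3  r_T1=3
   7) CAS  T1:  M=4  r_T1=3 ✓
   8) CAS  T2:  M=4  r_T2=3 ✗
   9) LOAD T1:  M=4  r_T1=4
  10) LOAD T2:  M=4  r_T2=4
  11) CAS  T2:  M=5  r_T2=4 ✓
  12) CAS  T1:  M=5  r_T1=4 ✗
  13) LOAD T1:  M=5  r_T1=5
  14) CAS  T1:  M=6  r_T1=5 ✓

B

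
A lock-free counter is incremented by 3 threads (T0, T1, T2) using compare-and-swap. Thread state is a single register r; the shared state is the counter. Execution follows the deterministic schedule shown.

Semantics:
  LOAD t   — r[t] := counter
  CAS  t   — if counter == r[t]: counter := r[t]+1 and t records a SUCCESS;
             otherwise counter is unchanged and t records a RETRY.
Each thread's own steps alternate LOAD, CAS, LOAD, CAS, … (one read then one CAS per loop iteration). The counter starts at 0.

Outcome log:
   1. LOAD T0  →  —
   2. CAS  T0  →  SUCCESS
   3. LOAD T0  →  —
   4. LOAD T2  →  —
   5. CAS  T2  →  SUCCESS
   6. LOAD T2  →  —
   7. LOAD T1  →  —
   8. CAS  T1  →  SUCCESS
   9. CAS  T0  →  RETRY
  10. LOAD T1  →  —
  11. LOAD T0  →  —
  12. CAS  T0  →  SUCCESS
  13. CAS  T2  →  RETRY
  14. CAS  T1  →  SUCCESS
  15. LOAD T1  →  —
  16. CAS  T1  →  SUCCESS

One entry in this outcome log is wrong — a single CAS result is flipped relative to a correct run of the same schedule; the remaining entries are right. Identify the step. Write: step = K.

step = 14

Re-executing:
#1 T0 reads 0
#2 T0 CAS(0→1) writes; counter now 1
#3 T0 reads 1
#4 T2 reads 1
#5 T2 CAS(1→2) writes; counter now 2
#6 T2 reads 2
#7 T1 reads 2
#8 T1 CAS(2→3) writes; counter now 3
#9 T0 CAS(1→2) fails; counter now 3
#10 T1 reads 3
#11 T0 reads 3
#12 T0 CAS(3→4) writes; counter now 4
#13 T2 CAS(2→3) fails; counter now 4
#14 T1 CAS(3→4) fails; counter now 4
#15 T1 reads 4
#16 T1 CAS(4→5) writes; counter now 5
Mismatch at 14.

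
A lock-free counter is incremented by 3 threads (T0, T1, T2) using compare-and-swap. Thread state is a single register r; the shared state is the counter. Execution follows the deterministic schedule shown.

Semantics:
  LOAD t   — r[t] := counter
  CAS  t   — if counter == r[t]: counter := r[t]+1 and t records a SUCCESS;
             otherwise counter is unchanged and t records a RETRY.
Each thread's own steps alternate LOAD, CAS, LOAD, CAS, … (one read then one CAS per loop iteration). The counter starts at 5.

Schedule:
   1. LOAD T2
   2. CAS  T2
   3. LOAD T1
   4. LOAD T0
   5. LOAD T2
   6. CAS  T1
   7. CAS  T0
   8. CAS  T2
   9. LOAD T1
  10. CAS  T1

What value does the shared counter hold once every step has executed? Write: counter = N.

counter = 8

#1 T2 reads 5
#2 T2 CAS(5→6) writes; counter now 6
#3 T1 reads 6
#4 T0 reads 6
#5 T2 reads 6
#6 T1 CAS(6→7) writes; counter now 7
#7 T0 CAS(6→7) fails; counter now 7
#8 T2 CAS(6→7) fails; counter now 7
#9 T1 reads 7
#10 T1 CAS(7→8) writes; counter now 8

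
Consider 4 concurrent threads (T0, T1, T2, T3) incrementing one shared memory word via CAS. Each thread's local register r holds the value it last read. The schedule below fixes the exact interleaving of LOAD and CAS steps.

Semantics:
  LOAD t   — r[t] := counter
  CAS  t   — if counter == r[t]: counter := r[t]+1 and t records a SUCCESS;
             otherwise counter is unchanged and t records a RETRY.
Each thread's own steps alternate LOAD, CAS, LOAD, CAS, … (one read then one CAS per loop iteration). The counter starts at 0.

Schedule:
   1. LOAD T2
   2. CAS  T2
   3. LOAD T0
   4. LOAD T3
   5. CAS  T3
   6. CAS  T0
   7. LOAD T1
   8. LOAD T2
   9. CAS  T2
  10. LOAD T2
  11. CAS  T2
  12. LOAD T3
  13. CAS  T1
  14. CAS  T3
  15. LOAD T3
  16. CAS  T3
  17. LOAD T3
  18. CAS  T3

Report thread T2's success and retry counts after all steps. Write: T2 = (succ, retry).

step 1: T2 LOAD ⇒ load; ctr=0 reg=0
step 2: T2 CAS ⇒ ok; ctr=1 reg=0
step 3: T0 LOAD ⇒ load; ctr=1 reg=1
step 4: T3 LOAD ⇒ load; ctr=1 reg=1
step 5: T3 CAS ⇒ ok; ctr=2 reg=1
step 6: T0 CAS ⇒ retry; ctr=2 reg=1
step 7: T1 LOAD ⇒ load; ctr=2 reg=2
step 8: T2 LOAD ⇒ load; ctr=2 reg=2
step 9: T2 CAS ⇒ ok; ctr=3 reg=2
step 10: T2 LOAD ⇒ load; ctr=3 reg=3
step 11: T2 CAS ⇒ ok; ctr=4 reg=3
step 12: T3 LOAD ⇒ load; ctr=4 reg=4
step 13: T1 CAS ⇒ retry; ctr=4 reg=2
step 14: T3 CAS ⇒ ok; ctr=5 reg=4
step 15: T3 LOAD ⇒ load; ctr=5 reg=5
step 16: T3 CAS ⇒ ok; ctr=6 reg=5
step 17: T3 LOAD ⇒ load; ctr=6 reg=6
step 18: T3 CAS ⇒ ok; ctr=7 reg=6

T2 = (3, 0)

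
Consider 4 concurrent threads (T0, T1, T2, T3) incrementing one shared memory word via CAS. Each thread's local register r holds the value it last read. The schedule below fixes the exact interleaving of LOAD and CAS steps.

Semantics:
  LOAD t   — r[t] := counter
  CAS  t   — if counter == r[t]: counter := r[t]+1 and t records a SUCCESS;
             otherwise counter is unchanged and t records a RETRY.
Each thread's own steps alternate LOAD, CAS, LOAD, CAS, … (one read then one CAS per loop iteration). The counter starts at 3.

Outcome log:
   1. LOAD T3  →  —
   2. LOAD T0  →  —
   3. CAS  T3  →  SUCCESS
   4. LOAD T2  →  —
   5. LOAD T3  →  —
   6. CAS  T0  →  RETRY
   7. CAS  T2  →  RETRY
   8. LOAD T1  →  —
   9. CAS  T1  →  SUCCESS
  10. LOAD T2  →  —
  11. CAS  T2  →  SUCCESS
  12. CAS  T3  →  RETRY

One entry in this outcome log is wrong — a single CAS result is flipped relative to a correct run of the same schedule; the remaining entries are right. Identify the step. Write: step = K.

Re-executing:
step 1: T3 LOAD ⇒ load; ctr=3 reg=3
step 2: T0 LOAD ⇒ load; ctr=3 reg=3
step 3: T3 CAS ⇒ ok; ctr=4 reg=3
step 4: T2 LOAD ⇒ load; ctr=4 reg=4
step 5: T3 LOAD ⇒ load; ctr=4 reg=4
step 6: T0 CAS ⇒ retry; ctr=4 reg=3
step 7: T2 CAS ⇒ ok; ctr=5 reg=4
step 8: T1 LOAD ⇒ load; ctr=5 reg=5
step 9: T1 CAS ⇒ ok; ctr=6 reg=5
step 10: T2 LOAD ⇒ load; ctr=6 reg=6
step 11: T2 CAS ⇒ ok; ctr=7 reg=6
step 12: T3 CAS ⇒ retry; ctr=7 reg=4
Log disagrees first at step 7.

step = 7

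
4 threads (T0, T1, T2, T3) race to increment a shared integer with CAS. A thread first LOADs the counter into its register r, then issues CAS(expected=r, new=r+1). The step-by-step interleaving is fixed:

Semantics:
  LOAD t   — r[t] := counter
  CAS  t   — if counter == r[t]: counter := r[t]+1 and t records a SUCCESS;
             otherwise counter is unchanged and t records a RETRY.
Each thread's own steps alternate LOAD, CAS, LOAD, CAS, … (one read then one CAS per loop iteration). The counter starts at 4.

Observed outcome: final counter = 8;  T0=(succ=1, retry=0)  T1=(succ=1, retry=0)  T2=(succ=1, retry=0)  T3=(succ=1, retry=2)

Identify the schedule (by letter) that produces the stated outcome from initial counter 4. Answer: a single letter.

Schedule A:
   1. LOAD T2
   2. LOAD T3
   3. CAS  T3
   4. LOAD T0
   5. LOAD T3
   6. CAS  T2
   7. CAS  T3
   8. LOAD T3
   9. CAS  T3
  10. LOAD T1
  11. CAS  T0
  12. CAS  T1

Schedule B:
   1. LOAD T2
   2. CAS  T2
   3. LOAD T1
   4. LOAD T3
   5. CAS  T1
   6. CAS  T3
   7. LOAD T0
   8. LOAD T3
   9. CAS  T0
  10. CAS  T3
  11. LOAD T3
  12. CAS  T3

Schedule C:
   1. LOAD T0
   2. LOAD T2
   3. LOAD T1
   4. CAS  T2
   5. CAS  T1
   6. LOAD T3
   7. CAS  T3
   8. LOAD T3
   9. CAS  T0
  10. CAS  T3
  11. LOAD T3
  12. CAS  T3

Simulating candidate B:
1. LOAD T2 → mem=4 r[T2]=4 [LOAD]
2. CAS T2 → mem=5 r[T2]=4 [OK]
3. LOAD T1 → mem=5 r[T1]=5 [LOAD]
4. LOAD T3 → mem=5 r[T3]=5 [LOAD]
5. CAS T1 → mem=6 r[T1]=5 [OK]
6. CAS T3 → mem=6 r[T3]=5 [RETRY]
7. LOAD T0 → mem=6 r[T0]=6 [LOAD]
8. LOAD T3 → mem=6 r[T3]=6 [LOAD]
9. CAS T0 → mem=7 r[T0]=6 [OK]
10. CAS T3 → mem=7 r[T3]=6 [RETRY]
11. LOAD T3 → mem=7 r[T3]=7 [LOAD]
12. CAS T3 → mem=8 r[T3]=7 [OK]

B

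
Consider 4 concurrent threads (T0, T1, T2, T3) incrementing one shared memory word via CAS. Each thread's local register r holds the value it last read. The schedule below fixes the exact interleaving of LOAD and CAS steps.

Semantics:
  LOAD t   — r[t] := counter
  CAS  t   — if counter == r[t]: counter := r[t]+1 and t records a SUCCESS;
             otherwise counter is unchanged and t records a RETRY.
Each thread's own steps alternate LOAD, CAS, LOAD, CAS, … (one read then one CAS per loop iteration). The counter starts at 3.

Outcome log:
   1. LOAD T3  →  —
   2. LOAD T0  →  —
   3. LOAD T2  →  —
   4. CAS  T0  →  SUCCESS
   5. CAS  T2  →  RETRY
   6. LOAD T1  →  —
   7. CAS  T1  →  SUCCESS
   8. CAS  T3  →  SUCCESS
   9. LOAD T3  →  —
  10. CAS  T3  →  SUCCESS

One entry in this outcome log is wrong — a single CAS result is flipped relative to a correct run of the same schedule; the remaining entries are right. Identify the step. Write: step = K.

Re-executing:
step 1: T3 LOAD ⇒ load; ctr=3 reg=3
step 2: T0 LOAD ⇒ load; ctr=3 reg=3
step 3: T2 LOAD ⇒ load; ctr=3 reg=3
step 4: T0 CAS ⇒ ok; ctr=4 reg=3
step 5: T2 CAS ⇒ retry; ctr=4 reg=3
step 6: T1 LOAD ⇒ load; ctr=4 reg=4
step 7: T1 CAS ⇒ ok; ctr=5 reg=4
step 8: T3 CAS ⇒ retry; ctr=5 reg=3
step 9: T3 LOAD ⇒ load; ctr=5 reg=5
step 10: T3 CAS ⇒ ok; ctr=6 reg=5
Mismatch at 8.

step = 8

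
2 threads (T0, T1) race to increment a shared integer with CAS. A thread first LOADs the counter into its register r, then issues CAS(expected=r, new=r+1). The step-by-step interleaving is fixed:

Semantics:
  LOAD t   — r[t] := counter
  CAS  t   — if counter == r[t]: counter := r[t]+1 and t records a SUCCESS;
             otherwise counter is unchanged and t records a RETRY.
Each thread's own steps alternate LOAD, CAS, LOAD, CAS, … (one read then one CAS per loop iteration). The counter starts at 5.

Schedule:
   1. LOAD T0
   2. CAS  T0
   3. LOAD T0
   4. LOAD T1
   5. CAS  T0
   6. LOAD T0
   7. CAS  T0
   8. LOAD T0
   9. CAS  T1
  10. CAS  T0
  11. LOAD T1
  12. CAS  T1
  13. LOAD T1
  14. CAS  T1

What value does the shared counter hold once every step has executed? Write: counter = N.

T0 LOAD — after: cnt=5, r=5 — load
T0 CAS — after: cnt=6, r=5 — ok
T0 LOAD — after: cnt=6, r=6 — load
T1 LOAD — after: cnt=6, r=6 — load
T0 CAS — after: cnt=7, r=6 — ok
T0 LOAD — after: cnt=7, r=7 — load
T0 CAS — after: cnt=8, r=7 — ok
T0 LOAD — after: cnt=8, r=8 — load
T1 CAS — after: cnt=8, r=6 — retry
T0 CAS — after: cnt=9, r=8 — ok
T1 LOAD — after: cnt=9, r=9 — load
T1 CAS — after: cnt=10, r=9 — ok
T1 LOAD — after: cnt=10, r=10 — load
T1 CAS — after: cnt=11, r=10 — ok

counter = 11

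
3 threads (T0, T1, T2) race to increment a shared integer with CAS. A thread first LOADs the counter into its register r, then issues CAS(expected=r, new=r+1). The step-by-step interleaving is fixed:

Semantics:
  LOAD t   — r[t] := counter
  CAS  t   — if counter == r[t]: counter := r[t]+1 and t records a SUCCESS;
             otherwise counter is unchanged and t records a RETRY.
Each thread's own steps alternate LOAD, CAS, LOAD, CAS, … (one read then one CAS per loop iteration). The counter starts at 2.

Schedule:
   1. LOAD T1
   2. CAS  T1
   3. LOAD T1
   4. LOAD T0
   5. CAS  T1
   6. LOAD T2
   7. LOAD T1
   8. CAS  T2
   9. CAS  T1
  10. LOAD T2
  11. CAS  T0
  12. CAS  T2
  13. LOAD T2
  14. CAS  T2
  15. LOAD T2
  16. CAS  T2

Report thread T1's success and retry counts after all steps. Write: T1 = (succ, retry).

T1 = (2, 1)

1. LOAD T1 → mem=2 r[T1]=2 [LOAD]
2. CAS T1 → mem=3 r[T1]=2 [OK]
3. LOAD T1 → mem=3 r[T1]=3 [LOAD]
4. LOAD T0 → mem=3 r[T0]=3 [LOAD]
5. CAS T1 → mem=4 r[T1]=3 [OK]
6. LOAD T2 → mem=4 r[T2]=4 [LOAD]
7. LOAD T1 → mem=4 r[T1]=4 [LOAD]
8. CAS T2 → mem=5 r[T2]=4 [OK]
9. CAS T1 → mem=5 r[T1]=4 [RETRY]
10. LOAD T2 → mem=5 r[T2]=5 [LOAD]
11. CAS T0 → mem=5 r[T0]=3 [RETRY]
12. CAS T2 → mem=6 r[T2]=5 [OK]
13. LOAD T2 → mem=6 r[T2]=6 [LOAD]
14. CAS T2 → mem=7 r[T2]=6 [OK]
15. LOAD T2 → mem=7 r[T2]=7 [LOAD]
16. CAS T2 → mem=8 r[T2]=7 [OK]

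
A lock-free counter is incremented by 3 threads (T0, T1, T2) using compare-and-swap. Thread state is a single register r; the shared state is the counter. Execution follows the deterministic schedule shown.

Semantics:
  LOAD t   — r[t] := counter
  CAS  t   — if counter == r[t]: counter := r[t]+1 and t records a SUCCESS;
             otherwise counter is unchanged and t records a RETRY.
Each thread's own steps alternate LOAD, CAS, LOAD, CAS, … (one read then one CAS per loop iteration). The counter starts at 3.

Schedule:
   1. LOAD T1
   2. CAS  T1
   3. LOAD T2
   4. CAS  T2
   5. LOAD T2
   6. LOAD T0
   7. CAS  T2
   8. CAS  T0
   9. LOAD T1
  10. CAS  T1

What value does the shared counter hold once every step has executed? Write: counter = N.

step 1: T1 LOAD ⇒ load; ctr=3 reg=3
step 2: T1 CAS ⇒ ok; ctr=4 reg=3
step 3: T2 LOAD ⇒ load; ctr=4 reg=4
step 4: T2 CAS ⇒ ok; ctr=5 reg=4
step 5: T2 LOAD ⇒ load; ctr=5 reg=5
step 6: T0 LOAD ⇒ load; ctr=5 reg=5
step 7: T2 CAS ⇒ ok; ctr=6 reg=5
step 8: T0 CAS ⇒ retry; ctr=6 reg=5
step 9: T1 LOAD ⇒ load; ctr=6 reg=6
step 10: T1 CAS ⇒ ok; ctr=7 reg=6

counter = 7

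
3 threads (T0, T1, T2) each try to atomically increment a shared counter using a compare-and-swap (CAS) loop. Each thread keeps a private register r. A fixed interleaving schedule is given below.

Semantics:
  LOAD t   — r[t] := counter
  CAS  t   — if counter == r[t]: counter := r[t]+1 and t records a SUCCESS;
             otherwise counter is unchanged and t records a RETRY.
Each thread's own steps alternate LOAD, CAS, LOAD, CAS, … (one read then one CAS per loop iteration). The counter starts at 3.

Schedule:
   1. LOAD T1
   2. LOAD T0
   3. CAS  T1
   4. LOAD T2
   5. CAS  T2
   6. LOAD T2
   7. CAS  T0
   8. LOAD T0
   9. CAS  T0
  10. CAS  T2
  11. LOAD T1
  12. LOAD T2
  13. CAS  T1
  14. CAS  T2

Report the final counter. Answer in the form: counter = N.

counter = 7

1. LOAD T1 → mem=3 r[T1]=3 [LOAD]
2. LOAD T0 → mem=3 r[T0]=3 [LOAD]
3. CAS T1 → mem=4 r[T1]=3 [OK]
4. LOAD T2 → mem=4 r[T2]=4 [LOAD]
5. CAS T2 → mem=5 r[T2]=4 [OK]
6. LOAD T2 → mem=5 r[T2]=5 [LOAD]
7. CAS T0 → mem=5 r[T0]=3 [RETRY]
8. LOAD T0 → mem=5 r[T0]=5 [LOAD]
9. CAS T0 → mem=6 r[T0]=5 [OK]
10. CAS T2 → mem=6 r[T2]=5 [RETRY]
11. LOAD T1 → mem=6 r[T1]=6 [LOAD]
12. LOAD T2 → mem=6 r[T2]=6 [LOAD]
13. CAS T1 → mem=7 r[T1]=6 [OK]
14. CAS T2 → mem=7 r[T2]=6 [RETRY]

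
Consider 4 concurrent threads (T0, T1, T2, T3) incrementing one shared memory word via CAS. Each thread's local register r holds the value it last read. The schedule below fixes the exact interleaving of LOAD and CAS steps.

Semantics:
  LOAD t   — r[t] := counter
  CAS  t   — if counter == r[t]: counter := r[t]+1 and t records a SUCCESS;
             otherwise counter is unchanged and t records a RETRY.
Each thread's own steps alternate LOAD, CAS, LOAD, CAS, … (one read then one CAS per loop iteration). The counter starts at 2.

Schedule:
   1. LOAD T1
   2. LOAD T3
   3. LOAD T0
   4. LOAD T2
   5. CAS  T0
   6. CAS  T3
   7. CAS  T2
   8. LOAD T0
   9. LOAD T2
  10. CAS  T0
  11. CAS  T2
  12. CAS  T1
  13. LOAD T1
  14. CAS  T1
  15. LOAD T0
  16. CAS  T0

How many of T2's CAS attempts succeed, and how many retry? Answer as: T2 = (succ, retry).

   1) LOAD T1:  M=2  r_T1=2
   2) LOAD T3:  M=2  r_T3=2
   3) LOAD T0:  M=2  r_T0=2
   4) LOAD T2:  M=2  r_T2=2
   5) CAS  T0:  M=3  r_T0=2 ✓
   6) CAS  T3:  M=3  r_T3=2 ✗
   7) CAS  T2:  M=3  r_T2=2 ✗
   8) LOAD T0:  M=3  r_T0=3
   9) LOAD T2:  M=3  r_T2=3
  10) CAS  T0:  M=4  r_T0=3 ✓
  11) CAS  T2:  M=4  r_T2=3 ✗
  12) CAS  T1:  M=4  r_T1=2 ✗
  13) LOAD T1:  M=4  r_T1=4
  14) CAS  T1:  M=5  r_T1=4 ✓
  15) LOAD T0:  M=5  r_T0=5
  16) CAS  T0:  M=6  r_T0=5 ✓

T2 = (0, 2)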